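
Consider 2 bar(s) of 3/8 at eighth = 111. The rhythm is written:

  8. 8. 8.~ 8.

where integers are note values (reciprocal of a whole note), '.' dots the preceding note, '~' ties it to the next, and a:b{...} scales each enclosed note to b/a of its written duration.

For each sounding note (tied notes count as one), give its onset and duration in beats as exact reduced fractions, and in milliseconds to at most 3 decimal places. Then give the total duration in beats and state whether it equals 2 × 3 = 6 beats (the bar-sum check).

1) 0.0ms=0b +810.811ms=3/2b
2) 810.811ms=3/2b +810.811ms=3/2b
3) 1621.622ms=3b +1621.622ms=3b
Σ=6b of 6 (111bpm 3/8) — PASS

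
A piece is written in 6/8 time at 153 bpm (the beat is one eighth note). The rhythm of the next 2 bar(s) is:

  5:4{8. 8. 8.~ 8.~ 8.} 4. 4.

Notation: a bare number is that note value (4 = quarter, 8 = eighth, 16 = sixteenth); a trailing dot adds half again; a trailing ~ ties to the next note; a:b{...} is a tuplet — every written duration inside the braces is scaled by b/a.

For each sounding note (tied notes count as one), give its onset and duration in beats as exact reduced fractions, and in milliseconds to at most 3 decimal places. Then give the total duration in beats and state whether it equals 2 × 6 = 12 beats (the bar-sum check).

1) 0.0ms=0b +470.588ms=6/5b
2) 470.588ms=6/5b +470.588ms=6/5b
3) 941.176ms=12/5b +1411.765ms=18/5b
4) 2352.941ms=6b +1176.471ms=3b
5) 3529.412ms=9b +1176.471ms=3b
Σ=12b of 12 (153bpm 6/8) — PASS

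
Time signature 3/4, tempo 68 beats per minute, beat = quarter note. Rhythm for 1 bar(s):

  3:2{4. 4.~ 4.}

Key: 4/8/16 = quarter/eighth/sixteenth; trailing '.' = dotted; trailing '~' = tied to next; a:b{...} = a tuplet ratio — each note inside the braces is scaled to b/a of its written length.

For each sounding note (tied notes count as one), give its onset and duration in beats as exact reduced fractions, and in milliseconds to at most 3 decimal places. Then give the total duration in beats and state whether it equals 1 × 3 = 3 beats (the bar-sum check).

1) 0.0ms=0b +882.353ms=1b
2) 882.353ms=1b +1764.706ms=2b
Σ=3b of 3 (68bpm 3/4) — PASS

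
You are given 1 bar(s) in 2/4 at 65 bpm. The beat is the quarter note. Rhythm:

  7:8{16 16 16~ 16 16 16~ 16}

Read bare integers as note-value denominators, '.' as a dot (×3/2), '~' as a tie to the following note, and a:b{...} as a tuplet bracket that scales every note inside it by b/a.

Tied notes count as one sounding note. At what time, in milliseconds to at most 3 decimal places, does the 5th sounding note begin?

1. 0.0ms @ 0 + 263.736ms (2/7)
2. 263.736ms @ 2/7 + 263.736ms (2/7)
3. 527.473ms @ 4/7 + 527.473ms (4/7)
4. 1054.945ms @ 8/7 + 263.736ms (2/7)
5. 1318.681ms @ 10/7 + 527.473ms (4/7)

note 5 onset = 10/7b = 1318.681ms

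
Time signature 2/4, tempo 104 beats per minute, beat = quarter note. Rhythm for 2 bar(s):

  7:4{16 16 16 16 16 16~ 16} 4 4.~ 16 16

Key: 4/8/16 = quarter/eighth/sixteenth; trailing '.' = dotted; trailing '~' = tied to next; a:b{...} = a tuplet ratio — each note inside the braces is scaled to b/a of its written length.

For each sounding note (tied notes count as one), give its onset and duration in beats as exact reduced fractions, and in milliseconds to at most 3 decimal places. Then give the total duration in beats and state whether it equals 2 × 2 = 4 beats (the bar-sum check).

1) 0.0ms=0b +82.418ms=1/7b
2) 82.418ms=1/7b +82.418ms=1/7b
3) 164.835ms=2/7b +82.418ms=1/7b
4) 247.253ms=3/7b +82.418ms=1/7b
5) 329.67ms=4/7b +82.418ms=1/7b
6) 412.088ms=5/7b +164.835ms=2/7b
7) 576.923ms=1b +576.923ms=1b
8) 1153.846ms=2b +1009.615ms=7/4b
9) 2163.462ms=15/4b +144.231ms=1/4b
Σ=4b of 4 (104bpm 2/4) — PASS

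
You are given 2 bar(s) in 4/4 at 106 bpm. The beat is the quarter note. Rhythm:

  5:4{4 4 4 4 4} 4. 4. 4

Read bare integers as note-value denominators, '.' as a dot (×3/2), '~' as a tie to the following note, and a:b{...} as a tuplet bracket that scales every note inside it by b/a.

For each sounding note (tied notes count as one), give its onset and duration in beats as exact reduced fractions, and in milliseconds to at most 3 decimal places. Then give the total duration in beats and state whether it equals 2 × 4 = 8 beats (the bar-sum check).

1) 0.0ms=0b +452.83ms=4/5b
2) 452.83ms=4/5b +452.83ms=4/5b
3) 905.66ms=8/5b +452.83ms=4/5b
4) 1358.491ms=12/5b +452.83ms=4/5b
5) 1811.321ms=16/5b +452.83ms=4/5b
6) 2264.151ms=4b +849.057ms=3/2b
7) 3113.208ms=11/2b +849.057ms=3/2b
8) 3962.264ms=7b +566.038ms=1b
Σ=8b of 8 (106bpm 4/4) — PASS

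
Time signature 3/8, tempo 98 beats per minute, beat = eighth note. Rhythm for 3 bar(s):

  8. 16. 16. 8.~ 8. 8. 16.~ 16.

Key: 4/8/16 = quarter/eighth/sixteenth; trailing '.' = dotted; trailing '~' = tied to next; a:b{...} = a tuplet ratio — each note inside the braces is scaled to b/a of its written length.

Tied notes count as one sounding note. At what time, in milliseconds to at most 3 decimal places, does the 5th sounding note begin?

1. 0.0ms @ 0 + 918.367ms (3/2)
2. 918.367ms @ 3/2 + 459.184ms (3/4)
3. 1377.551ms @ 9/4 + 459.184ms (3/4)
4. 1836.735ms @ 3 + 1836.735ms (3)
5. 3673.469ms @ 6 + 918.367ms (3/2)
6. 4591.837ms @ 15/2 + 918.367ms (3/2)

note 5 onset = 6b = 3673.469ms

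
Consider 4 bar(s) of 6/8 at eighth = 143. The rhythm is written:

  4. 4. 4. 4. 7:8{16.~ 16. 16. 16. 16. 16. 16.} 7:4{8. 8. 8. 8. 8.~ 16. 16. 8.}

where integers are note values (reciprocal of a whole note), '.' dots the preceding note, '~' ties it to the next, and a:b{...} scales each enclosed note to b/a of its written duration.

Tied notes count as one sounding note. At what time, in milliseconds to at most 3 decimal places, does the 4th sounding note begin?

1. 0.0ms @ 0 + 1258.741ms (3)
2. 1258.741ms @ 3 + 1258.741ms (3)
3. 2517.483ms @ 6 + 1258.741ms (3)
4. 3776.224ms @ 9 + 1258.741ms (3)
5. 5034.965ms @ 12 + 719.281ms (12/7)
6. 5754.246ms @ 96/7 + 359.64ms (6/7)
7. 6113.886ms @ 102/7 + 359.64ms (6/7)
8. 6473.526ms @ 108/7 + 359.64ms (6/7)
9. 6833.167ms @ 114/7 + 359.64ms (6/7)
10. 7192.807ms @ 120/7 + 359.64ms (6/7)
11. 7552.448ms @ 18 + 359.64ms (6/7)
12. 7912.088ms @ 132/7 + 359.64ms (6/7)
13. 8271.728ms @ 138/7 + 359.64ms (6/7)
14. 8631.369ms @ 144/7 + 359.64ms (6/7)
15. 8991.009ms @ 150/7 + 539.461ms (9/7)
16. 9530.47ms @ 159/7 + 179.82ms (3/7)
17. 9710.29ms @ 162/7 + 359.64ms (6/7)

note 4 onset = 9b = 3776.224ms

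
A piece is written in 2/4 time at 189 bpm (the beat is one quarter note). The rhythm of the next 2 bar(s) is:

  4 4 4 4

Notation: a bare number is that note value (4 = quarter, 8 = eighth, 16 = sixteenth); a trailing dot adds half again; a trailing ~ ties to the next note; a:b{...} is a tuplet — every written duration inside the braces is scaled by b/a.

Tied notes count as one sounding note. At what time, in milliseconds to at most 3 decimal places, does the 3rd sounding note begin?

1. 0.0ms @ 0 + 317.46ms (1)
2. 317.46ms @ 1 + 317.46ms (1)
3. 634.921ms @ 2 + 317.46ms (1)
4. 952.381ms @ 3 + 317.46ms (1)

note 3 onset = 2b = 634.921ms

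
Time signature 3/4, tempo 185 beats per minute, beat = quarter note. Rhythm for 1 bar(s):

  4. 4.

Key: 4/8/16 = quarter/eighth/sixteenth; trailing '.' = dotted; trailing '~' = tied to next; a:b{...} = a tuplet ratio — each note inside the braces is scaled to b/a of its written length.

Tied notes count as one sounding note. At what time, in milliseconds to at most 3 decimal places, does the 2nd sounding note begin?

1. 0.0ms @ 0 + 486.486ms (3/2)
2. 486.486ms @ 3/2 + 486.486ms (3/2)

note 2 onset = 3/2b = 486.486ms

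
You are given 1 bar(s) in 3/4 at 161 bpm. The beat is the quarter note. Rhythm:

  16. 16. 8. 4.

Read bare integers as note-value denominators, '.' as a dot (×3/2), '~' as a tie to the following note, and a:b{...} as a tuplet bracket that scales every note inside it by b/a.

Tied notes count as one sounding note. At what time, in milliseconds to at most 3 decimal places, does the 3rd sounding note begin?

note 3 onset = 3/4b = 279.503ms

1. 0.0ms @ 0 + 139.752ms (3/8)
2. 139.752ms @ 3/8 + 139.752ms (3/8)
3. 279.503ms @ 3/4 + 279.503ms (3/4)
4. 559.006ms @ 3/2 + 559.006ms (3/2)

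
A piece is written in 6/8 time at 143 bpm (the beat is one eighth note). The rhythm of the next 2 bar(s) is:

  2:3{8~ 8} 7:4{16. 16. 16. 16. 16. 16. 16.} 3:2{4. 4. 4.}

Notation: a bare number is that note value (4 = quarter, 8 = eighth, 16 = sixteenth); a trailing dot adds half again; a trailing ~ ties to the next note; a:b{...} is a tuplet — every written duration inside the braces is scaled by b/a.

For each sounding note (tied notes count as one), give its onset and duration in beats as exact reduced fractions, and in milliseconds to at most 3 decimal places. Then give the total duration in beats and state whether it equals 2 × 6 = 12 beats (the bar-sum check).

1) 0.0ms=0b +1258.741ms=3b
2) 1258.741ms=3b +179.82ms=3/7b
3) 1438.561ms=24/7b +179.82ms=3/7b
4) 1618.382ms=27/7b +179.82ms=3/7b
5) 1798.202ms=30/7b +179.82ms=3/7b
6) 1978.022ms=33/7b +179.82ms=3/7b
7) 2157.842ms=36/7b +179.82ms=3/7b
8) 2337.662ms=39/7b +179.82ms=3/7b
9) 2517.483ms=6b +839.161ms=2b
10) 3356.643ms=8b +839.161ms=2b
11) 4195.804ms=10b +839.161ms=2b
Σ=12b of 12 (143bpm 6/8) — PASS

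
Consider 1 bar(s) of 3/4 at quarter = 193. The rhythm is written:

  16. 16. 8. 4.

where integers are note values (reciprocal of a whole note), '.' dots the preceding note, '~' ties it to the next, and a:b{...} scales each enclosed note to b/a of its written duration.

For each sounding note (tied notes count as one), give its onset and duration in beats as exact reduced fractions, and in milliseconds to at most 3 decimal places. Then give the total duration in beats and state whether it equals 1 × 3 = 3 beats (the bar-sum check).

1) 0.0ms=0b +116.58ms=3/8b
2) 116.58ms=3/8b +116.58ms=3/8b
3) 233.161ms=3/4b +233.161ms=3/4b
4) 466.321ms=3/2b +466.321ms=3/2b
Σ=3b of 3 (193bpm 3/4) — PASS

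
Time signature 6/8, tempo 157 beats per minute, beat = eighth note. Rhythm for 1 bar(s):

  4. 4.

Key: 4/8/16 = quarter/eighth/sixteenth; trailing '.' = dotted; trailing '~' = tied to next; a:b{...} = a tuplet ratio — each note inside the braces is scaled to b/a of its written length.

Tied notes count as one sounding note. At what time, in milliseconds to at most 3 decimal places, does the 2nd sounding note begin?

1. 0.0ms @ 0 + 1146.497ms (3)
2. 1146.497ms @ 3 + 1146.497ms (3)

note 2 onset = 3b = 1146.497ms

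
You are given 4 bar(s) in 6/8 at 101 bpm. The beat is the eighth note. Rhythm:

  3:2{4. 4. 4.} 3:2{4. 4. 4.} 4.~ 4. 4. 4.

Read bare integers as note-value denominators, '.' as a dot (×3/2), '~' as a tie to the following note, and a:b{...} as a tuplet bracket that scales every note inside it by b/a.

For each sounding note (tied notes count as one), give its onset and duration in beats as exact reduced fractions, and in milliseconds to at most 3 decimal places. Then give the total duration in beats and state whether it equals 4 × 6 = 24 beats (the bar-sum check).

1) 0.0ms=0b +1188.119ms=2b
2) 1188.119ms=2b +1188.119ms=2b
3) 2376.238ms=4b +1188.119ms=2b
4) 3564.356ms=6b +1188.119ms=2b
5) 4752.475ms=8b +1188.119ms=2b
6) 5940.594ms=10b +1188.119ms=2b
7) 7128.713ms=12b +3564.356ms=6b
8) 10693.069ms=18b +1782.178ms=3b
9) 12475.248ms=21b +1782.178ms=3b
Σ=24b of 24 (101bpm 6/8) — PASS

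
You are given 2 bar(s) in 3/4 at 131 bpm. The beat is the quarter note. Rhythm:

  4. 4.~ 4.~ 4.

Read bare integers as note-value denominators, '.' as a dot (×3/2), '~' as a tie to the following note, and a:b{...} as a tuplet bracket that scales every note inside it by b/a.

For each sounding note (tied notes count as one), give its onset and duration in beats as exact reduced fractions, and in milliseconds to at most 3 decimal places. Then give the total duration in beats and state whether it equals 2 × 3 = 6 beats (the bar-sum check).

1) 0.0ms=0b +687.023ms=3/2b
2) 687.023ms=3/2b +2061.069ms=9/2b
Σ=6b of 6 (131bpm 3/4) — PASS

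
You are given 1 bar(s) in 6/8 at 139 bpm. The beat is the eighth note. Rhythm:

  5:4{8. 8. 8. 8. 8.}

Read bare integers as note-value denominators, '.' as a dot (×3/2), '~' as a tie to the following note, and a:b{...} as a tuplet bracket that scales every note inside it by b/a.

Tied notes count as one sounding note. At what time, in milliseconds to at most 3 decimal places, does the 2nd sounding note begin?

1. 0.0ms @ 0 + 517.986ms (6/5)
2. 517.986ms @ 6/5 + 517.986ms (6/5)
3. 1035.971ms @ 12/5 + 517.986ms (6/5)
4. 1553.957ms @ 18/5 + 517.986ms (6/5)
5. 2071.942ms @ 24/5 + 517.986ms (6/5)

note 2 onset = 6/5b = 517.986ms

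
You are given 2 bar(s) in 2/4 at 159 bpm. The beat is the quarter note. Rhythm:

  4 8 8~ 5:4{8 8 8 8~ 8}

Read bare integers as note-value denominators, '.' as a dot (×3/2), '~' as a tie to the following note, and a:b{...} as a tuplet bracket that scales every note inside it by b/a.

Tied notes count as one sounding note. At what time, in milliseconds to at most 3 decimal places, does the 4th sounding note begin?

note 4 onset = 12/5b = 905.66ms

1. 0.0ms @ 0 + 377.358ms (1)
2. 377.358ms @ 1 + 188.679ms (1/2)
3. 566.038ms @ 3/2 + 339.623ms (9/10)
4. 905.66ms @ 12/5 + 150.943ms (2/5)
5. 1056.604ms @ 14/5 + 150.943ms (2/5)
6. 1207.547ms @ 16/5 + 301.887ms (4/5)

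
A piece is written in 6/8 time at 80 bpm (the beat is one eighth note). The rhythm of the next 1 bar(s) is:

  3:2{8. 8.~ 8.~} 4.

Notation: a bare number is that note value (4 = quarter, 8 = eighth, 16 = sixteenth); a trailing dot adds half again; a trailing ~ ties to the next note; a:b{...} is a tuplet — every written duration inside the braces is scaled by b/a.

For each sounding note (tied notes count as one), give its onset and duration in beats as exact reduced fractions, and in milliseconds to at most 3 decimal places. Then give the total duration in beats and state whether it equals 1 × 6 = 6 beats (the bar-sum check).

1) 0.0ms=0b +750.0ms=1b
2) 750.0ms=1b +3750.0ms=5b
Σ=6b of 6 (80bpm 6/8) — PASS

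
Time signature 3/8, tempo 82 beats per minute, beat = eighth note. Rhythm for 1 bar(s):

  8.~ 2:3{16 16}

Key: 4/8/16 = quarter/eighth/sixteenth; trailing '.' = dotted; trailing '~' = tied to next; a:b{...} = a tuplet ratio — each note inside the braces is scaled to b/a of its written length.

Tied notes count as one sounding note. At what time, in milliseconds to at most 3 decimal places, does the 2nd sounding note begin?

note 2 onset = 9/4b = 1646.341ms

1. 0.0ms @ 0 + 1646.341ms (9/4)
2. 1646.341ms @ 9/4 + 548.78ms (3/4)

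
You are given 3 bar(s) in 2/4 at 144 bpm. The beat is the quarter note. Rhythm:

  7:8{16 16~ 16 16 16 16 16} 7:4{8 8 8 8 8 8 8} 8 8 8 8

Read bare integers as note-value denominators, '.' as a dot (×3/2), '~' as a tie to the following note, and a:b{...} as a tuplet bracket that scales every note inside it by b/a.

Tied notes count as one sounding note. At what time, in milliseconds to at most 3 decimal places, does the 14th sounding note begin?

1. 0.0ms @ 0 + 119.048ms (2/7)
2. 119.048ms @ 2/7 + 238.095ms (4/7)
3. 357.143ms @ 6/7 + 119.048ms (2/7)
4. 476.19ms @ 8/7 + 119.048ms (2/7)
5. 595.238ms @ 10/7 + 119.048ms (2/7)
6. 714.286ms @ 12/7 + 119.048ms (2/7)
7. 833.333ms @ 2 + 119.048ms (2/7)
8. 952.381ms @ 16/7 + 119.048ms (2/7)
9. 1071.429ms @ 18/7 + 119.048ms (2/7)
10. 1190.476ms @ 20/7 + 119.048ms (2/7)
11. 1309.524ms @ 22/7 + 119.048ms (2/7)
12. 1428.571ms @ 24/7 + 119.048ms (2/7)
13. 1547.619ms @ 26/7 + 119.048ms (2/7)
14. 1666.667ms @ 4 + 208.333ms (1/2)
15. 1875.0ms @ 9/2 + 208.333ms (1/2)
16. 2083.333ms @ 5 + 208.333ms (1/2)
17. 2291.667ms @ 11/2 + 208.333ms (1/2)

note 14 onset = 4b = 1666.667ms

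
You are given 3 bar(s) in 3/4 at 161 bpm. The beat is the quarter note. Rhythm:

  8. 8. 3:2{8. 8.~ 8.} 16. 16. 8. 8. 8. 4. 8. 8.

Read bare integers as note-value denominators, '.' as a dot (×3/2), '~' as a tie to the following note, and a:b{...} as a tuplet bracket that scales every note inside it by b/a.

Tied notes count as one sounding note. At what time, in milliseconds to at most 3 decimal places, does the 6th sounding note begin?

1. 0.0ms @ 0 + 279.503ms (3/4)
2. 279.503ms @ 3/4 + 279.503ms (3/4)
3. 559.006ms @ 3/2 + 186.335ms (1/2)
4. 745.342ms @ 2 + 372.671ms (1)
5. 1118.012ms @ 3 + 139.752ms (3/8)
6. 1257.764ms @ 27/8 + 139.752ms (3/8)
7. 1397.516ms @ 15/4 + 279.503ms (3/4)
8. 1677.019ms @ 9/2 + 279.503ms (3/4)
9. 1956.522ms @ 21/4 + 279.503ms (3/4)
10. 2236.025ms @ 6 + 559.006ms (3/2)
11. 2795.031ms @ 15/2 + 279.503ms (3/4)
12. 3074.534ms @ 33/4 + 279.503ms (3/4)

note 6 onset = 27/8b = 1257.764ms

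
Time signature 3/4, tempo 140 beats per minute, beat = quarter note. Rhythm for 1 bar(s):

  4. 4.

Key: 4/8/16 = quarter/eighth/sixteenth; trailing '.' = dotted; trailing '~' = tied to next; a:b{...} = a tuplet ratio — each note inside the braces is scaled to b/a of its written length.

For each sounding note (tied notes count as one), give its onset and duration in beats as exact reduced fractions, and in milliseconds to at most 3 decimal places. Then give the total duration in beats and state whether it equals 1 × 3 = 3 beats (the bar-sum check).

1) 0.0ms=0b +642.857ms=3/2b
2) 642.857ms=3/2b +642.857ms=3/2b
Σ=3b of 3 (140bpm 3/4) — PASS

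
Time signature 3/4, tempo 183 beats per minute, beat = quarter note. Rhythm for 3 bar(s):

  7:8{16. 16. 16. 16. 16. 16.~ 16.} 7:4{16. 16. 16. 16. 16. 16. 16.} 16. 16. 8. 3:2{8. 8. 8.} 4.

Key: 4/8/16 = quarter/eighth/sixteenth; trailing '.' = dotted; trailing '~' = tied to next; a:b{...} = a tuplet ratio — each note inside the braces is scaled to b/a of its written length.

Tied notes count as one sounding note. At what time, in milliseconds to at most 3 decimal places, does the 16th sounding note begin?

note 16 onset = 21/4b = 1721.311ms

1. 0.0ms @ 0 + 140.515ms (3/7)
2. 140.515ms @ 3/7 + 140.515ms (3/7)
3. 281.03ms @ 6/7 + 140.515ms (3/7)
4. 421.546ms @ 9/7 + 140.515ms (3/7)
5. 562.061ms @ 12/7 + 140.515ms (3/7)
6. 702.576ms @ 15/7 + 281.03ms (6/7)
7. 983.607ms @ 3 + 70.258ms (3/14)
8. 1053.864ms @ 45/14 + 70.258ms (3/14)
9. 1124.122ms @ 24/7 + 70.258ms (3/14)
10. 1194.379ms @ 51/14 + 70.258ms (3/14)
11. 1264.637ms @ 27/7 + 70.258ms (3/14)
12. 1334.895ms @ 57/14 + 70.258ms (3/14)
13. 1405.152ms @ 30/7 + 70.258ms (3/14)
14. 1475.41ms @ 9/2 + 122.951ms (3/8)
15. 1598.361ms @ 39/8 + 122.951ms (3/8)
16. 1721.311ms @ 21/4 + 245.902ms (3/4)
17. 1967.213ms @ 6 + 163.934ms (1/2)
18. 2131.148ms @ 13/2 + 163.934ms (1/2)
19. 2295.082ms @ 7 + 163.934ms (1/2)
20. 2459.016ms @ 15/2 + 491.803ms (3/2)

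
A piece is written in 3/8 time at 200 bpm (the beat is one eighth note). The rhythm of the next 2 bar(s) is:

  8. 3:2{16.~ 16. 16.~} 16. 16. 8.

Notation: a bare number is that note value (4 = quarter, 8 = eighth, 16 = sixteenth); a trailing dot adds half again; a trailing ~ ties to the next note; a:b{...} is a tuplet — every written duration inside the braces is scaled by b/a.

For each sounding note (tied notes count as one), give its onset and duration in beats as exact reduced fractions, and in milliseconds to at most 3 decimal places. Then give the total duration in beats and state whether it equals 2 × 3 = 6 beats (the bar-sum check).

1) 0.0ms=0b +450.0ms=3/2b
2) 450.0ms=3/2b +300.0ms=1b
3) 750.0ms=5/2b +375.0ms=5/4b
4) 1125.0ms=15/4b +225.0ms=3/4b
5) 1350.0ms=9/2b +450.0ms=3/2b
Σ=6b of 6 (200bpm 3/8) — PASS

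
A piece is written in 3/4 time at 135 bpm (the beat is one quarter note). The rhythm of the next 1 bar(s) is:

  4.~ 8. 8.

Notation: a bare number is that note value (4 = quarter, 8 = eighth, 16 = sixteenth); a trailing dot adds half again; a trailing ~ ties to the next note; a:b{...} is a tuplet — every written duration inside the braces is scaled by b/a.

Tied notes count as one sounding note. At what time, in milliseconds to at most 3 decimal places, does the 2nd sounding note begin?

note 2 onset = 9/4b = 1000.0ms

1. 0.0ms @ 0 + 1000.0ms (9/4)
2. 1000.0ms @ 9/4 + 333.333ms (3/4)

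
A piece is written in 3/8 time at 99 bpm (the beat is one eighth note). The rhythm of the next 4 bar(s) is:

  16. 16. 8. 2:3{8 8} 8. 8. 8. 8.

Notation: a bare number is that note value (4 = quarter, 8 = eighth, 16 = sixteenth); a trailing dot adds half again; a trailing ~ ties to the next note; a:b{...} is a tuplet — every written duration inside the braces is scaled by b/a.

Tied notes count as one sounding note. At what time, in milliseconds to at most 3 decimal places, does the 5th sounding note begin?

1. 0.0ms @ 0 + 454.545ms (3/4)
2. 454.545ms @ 3/4 + 454.545ms (3/4)
3. 909.091ms @ 3/2 + 909.091ms (3/2)
4. 1818.182ms @ 3 + 909.091ms (3/2)
5. 2727.273ms @ 9/2 + 909.091ms (3/2)
6. 3636.364ms @ 6 + 909.091ms (3/2)
7. 4545.455ms @ 15/2 + 909.091ms (3/2)
8. 5454.545ms @ 9 + 909.091ms (3/2)
9. 6363.636ms @ 21/2 + 909.091ms (3/2)

note 5 onset = 9/2b = 2727.273ms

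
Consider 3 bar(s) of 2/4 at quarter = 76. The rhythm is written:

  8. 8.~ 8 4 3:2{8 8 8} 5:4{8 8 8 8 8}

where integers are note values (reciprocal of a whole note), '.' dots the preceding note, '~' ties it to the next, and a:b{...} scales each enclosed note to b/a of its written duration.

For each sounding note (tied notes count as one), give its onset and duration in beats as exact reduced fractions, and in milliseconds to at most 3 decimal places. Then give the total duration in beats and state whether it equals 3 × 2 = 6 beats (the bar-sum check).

1) 0.0ms=0b +592.105ms=3/4b
2) 592.105ms=3/4b +986.842ms=5/4b
3) 1578.947ms=2b +789.474ms=1b
4) 2368.421ms=3b +263.158ms=1/3b
5) 2631.579ms=10/3b +263.158ms=1/3b
6) 2894.737ms=11/3b +263.158ms=1/3b
7) 3157.895ms=4b +315.789ms=2/5b
8) 3473.684ms=22/5b +315.789ms=2/5b
9) 3789.474ms=24/5b +315.789ms=2/5b
10) 4105.263ms=26/5b +315.789ms=2/5b
11) 4421.053ms=28/5b +315.789ms=2/5b
Σ=6b of 6 (76bpm 2/4) — PASS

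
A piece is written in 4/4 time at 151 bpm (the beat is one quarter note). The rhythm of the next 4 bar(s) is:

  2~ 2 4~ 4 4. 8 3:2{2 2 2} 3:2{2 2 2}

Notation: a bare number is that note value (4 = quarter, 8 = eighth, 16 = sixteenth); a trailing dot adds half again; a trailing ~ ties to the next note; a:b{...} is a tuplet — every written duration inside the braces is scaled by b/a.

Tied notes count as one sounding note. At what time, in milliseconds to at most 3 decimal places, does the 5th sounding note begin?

note 5 onset = 8b = 3178.808ms

1. 0.0ms @ 0 + 1589.404ms (4)
2. 1589.404ms @ 4 + 794.702ms (2)
3. 2384.106ms @ 6 + 596.026ms (3/2)
4. 2980.132ms @ 15/2 + 198.675ms (1/2)
5. 3178.808ms @ 8 + 529.801ms (4/3)
6. 3708.609ms @ 28/3 + 529.801ms (4/3)
7. 4238.411ms @ 32/3 + 529.801ms (4/3)
8. 4768.212ms @ 12 + 529.801ms (4/3)
9. 5298.013ms @ 40/3 + 529.801ms (4/3)
10. 5827.815ms @ 44/3 + 529.801ms (4/3)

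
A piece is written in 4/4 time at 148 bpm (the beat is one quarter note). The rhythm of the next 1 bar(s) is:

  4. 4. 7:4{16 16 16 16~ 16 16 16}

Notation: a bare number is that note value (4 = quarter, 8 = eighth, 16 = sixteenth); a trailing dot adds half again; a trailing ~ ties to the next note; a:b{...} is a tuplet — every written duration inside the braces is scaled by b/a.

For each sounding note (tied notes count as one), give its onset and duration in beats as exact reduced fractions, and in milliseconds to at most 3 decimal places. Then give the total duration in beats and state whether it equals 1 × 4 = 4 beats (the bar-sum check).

1) 0.0ms=0b +608.108ms=3/2b
2) 608.108ms=3/2b +608.108ms=3/2b
3) 1216.216ms=3b +57.915ms=1/7b
4) 1274.131ms=22/7b +57.915ms=1/7b
5) 1332.046ms=23/7b +57.915ms=1/7b
6) 1389.961ms=24/7b +115.83ms=2/7b
7) 1505.792ms=26/7b +57.915ms=1/7b
8) 1563.707ms=27/7b +57.915ms=1/7b
Σ=4b of 4 (148bpm 4/4) — PASS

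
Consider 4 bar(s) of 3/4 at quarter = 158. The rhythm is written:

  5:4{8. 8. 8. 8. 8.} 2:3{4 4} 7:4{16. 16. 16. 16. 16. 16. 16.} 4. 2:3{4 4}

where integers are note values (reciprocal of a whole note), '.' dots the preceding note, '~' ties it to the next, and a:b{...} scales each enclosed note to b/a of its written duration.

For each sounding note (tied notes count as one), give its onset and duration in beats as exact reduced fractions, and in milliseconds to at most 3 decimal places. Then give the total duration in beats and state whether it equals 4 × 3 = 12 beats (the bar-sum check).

1) 0.0ms=0b +227.848ms=3/5b
2) 227.848ms=3/5b +227.848ms=3/5b
3) 455.696ms=6/5b +227.848ms=3/5b
4) 683.544ms=9/5b +227.848ms=3/5b
5) 911.392ms=12/5b +227.848ms=3/5b
6) 1139.241ms=3b +569.62ms=3/2b
7) 1708.861ms=9/2b +569.62ms=3/2b
8) 2278.481ms=6b +81.374ms=3/14b
9) 2359.855ms=87/14b +81.374ms=3/14b
10) 2441.23ms=45/7b +81.374ms=3/14b
11) 2522.604ms=93/14b +81.374ms=3/14b
12) 2603.978ms=48/7b +81.374ms=3/14b
13) 2685.353ms=99/14b +81.374ms=3/14b
14) 2766.727ms=51/7b +81.374ms=3/14b
15) 2848.101ms=15/2b +569.62ms=3/2b
16) 3417.722ms=9b +569.62ms=3/2b
17) 3987.342ms=21/2b +569.62ms=3/2b
Σ=12b of 12 (158bpm 3/4) — PASS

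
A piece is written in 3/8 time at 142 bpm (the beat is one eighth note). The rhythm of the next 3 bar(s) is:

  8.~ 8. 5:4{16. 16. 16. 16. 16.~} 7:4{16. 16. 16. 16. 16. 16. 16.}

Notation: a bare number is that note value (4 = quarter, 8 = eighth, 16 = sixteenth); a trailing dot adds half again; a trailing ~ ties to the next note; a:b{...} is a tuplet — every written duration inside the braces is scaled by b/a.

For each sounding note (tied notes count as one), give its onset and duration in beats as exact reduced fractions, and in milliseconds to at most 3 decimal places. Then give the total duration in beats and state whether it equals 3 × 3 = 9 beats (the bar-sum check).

1) 0.0ms=0b +1267.606ms=3b
2) 1267.606ms=3b +253.521ms=3/5b
3) 1521.127ms=18/5b +253.521ms=3/5b
4) 1774.648ms=21/5b +253.521ms=3/5b
5) 2028.169ms=24/5b +253.521ms=3/5b
6) 2281.69ms=27/5b +434.608ms=36/35b
7) 2716.298ms=45/7b +181.087ms=3/7b
8) 2897.384ms=48/7b +181.087ms=3/7b
9) 3078.471ms=51/7b +181.087ms=3/7b
10) 3259.557ms=54/7b +181.087ms=3/7b
11) 3440.644ms=57/7b +181.087ms=3/7b
12) 3621.73ms=60/7b +181.087ms=3/7b
Σ=9b of 9 (142bpm 3/8) — PASS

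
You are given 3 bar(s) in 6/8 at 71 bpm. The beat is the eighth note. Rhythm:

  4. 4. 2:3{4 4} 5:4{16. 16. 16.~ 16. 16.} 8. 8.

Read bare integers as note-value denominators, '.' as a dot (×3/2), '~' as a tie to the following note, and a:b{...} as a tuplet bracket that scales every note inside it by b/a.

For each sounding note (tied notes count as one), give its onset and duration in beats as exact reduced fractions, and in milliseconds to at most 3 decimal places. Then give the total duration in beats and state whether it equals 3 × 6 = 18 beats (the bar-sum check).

1) 0.0ms=0b +2535.211ms=3b
2) 2535.211ms=3b +2535.211ms=3b
3) 5070.423ms=6b +2535.211ms=3b
4) 7605.634ms=9b +2535.211ms=3b
5) 10140.845ms=12b +507.042ms=3/5b
6) 10647.887ms=63/5b +507.042ms=3/5b
7) 11154.93ms=66/5b +1014.085ms=6/5b
8) 12169.014ms=72/5b +507.042ms=3/5b
9) 12676.056ms=15b +1267.606ms=3/2b
10) 13943.662ms=33/2b +1267.606ms=3/2b
Σ=18b of 18 (71bpm 6/8) — PASS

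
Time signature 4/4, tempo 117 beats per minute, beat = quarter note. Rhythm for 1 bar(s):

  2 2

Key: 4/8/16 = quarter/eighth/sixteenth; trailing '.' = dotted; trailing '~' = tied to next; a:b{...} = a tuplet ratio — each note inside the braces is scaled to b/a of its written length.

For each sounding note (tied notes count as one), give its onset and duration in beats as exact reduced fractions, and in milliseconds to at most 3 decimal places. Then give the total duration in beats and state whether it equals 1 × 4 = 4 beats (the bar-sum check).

1) 0.0ms=0b +1025.641ms=2b
2) 1025.641ms=2b +1025.641ms=2b
Σ=4b of 4 (117bpm 4/4) — PASS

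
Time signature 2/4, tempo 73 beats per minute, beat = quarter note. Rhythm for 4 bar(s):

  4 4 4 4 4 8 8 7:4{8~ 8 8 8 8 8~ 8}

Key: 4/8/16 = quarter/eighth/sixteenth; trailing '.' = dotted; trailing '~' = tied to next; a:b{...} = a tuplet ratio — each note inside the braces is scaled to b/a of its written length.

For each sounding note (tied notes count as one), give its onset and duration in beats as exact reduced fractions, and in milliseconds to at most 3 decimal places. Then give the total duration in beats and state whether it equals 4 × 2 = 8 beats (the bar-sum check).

1) 0.0ms=0b +821.918ms=1b
2) 821.918ms=1b +821.918ms=1b
3) 1643.836ms=2b +821.918ms=1b
4) 2465.753ms=3b +821.918ms=1b
5) 3287.671ms=4b +821.918ms=1b
6) 4109.589ms=5b +410.959ms=1/2b
7) 4520.548ms=11/2b +410.959ms=1/2b
8) 4931.507ms=6b +469.667ms=4/7b
9) 5401.174ms=46/7b +234.834ms=2/7b
10) 5636.008ms=48/7b +234.834ms=2/7b
11) 5870.841ms=50/7b +234.834ms=2/7b
12) 6105.675ms=52/7b +469.667ms=4/7b
Σ=8b of 8 (73bpm 2/4) — PASS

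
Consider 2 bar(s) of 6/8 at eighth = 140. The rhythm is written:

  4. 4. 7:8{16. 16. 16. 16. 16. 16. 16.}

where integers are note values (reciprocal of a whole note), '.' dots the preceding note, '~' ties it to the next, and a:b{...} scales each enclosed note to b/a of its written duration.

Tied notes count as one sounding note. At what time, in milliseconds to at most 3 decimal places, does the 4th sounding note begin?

note 4 onset = 48/7b = 2938.776ms

1. 0.0ms @ 0 + 1285.714ms (3)
2. 1285.714ms @ 3 + 1285.714ms (3)
3. 2571.429ms @ 6 + 367.347ms (6/7)
4. 2938.776ms @ 48/7 + 367.347ms (6/7)
5. 3306.122ms @ 54/7 + 367.347ms (6/7)
6. 3673.469ms @ 60/7 + 367.347ms (6/7)
7. 4040.816ms @ 66/7 + 367.347ms (6/7)
8. 4408.163ms @ 72/7 + 367.347ms (6/7)
9. 4775.51ms @ 78/7 + 367.347ms (6/7)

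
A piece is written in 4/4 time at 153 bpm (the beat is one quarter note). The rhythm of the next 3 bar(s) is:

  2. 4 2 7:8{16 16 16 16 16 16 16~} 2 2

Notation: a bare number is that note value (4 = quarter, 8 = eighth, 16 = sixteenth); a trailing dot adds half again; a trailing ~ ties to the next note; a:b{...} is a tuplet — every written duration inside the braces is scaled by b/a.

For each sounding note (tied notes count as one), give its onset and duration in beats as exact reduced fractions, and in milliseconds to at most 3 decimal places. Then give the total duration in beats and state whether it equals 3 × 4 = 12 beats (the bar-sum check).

1) 0.0ms=0b +1176.471ms=3b
2) 1176.471ms=3b +392.157ms=1b
3) 1568.627ms=4b +784.314ms=2b
4) 2352.941ms=6b +112.045ms=2/7b
5) 2464.986ms=44/7b +112.045ms=2/7b
6) 2577.031ms=46/7b +112.045ms=2/7b
7) 2689.076ms=48/7b +112.045ms=2/7b
8) 2801.12ms=50/7b +112.045ms=2/7b
9) 2913.165ms=52/7b +112.045ms=2/7b
10) 3025.21ms=54/7b +896.359ms=16/7b
11) 3921.569ms=10b +784.314ms=2b
Σ=12b of 12 (153bpm 4/4) — PASS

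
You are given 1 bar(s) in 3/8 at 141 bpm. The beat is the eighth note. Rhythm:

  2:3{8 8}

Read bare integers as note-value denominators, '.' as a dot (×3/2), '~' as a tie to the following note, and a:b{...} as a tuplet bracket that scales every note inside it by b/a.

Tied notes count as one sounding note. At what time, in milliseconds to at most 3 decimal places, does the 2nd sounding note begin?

note 2 onset = 3/2b = 638.298ms

1. 0.0ms @ 0 + 638.298ms (3/2)
2. 638.298ms @ 3/2 + 638.298ms (3/2)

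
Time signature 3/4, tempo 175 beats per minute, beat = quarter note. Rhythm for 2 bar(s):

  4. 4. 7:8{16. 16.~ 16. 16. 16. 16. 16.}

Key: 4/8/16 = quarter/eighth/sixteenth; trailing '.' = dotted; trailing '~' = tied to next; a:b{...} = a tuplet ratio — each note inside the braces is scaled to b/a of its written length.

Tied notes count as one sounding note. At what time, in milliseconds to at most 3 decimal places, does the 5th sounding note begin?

note 5 onset = 30/7b = 1469.388ms

1. 0.0ms @ 0 + 514.286ms (3/2)
2. 514.286ms @ 3/2 + 514.286ms (3/2)
3. 1028.571ms @ 3 + 146.939ms (3/7)
4. 1175.51ms @ 24/7 + 293.878ms (6/7)
5. 1469.388ms @ 30/7 + 146.939ms (3/7)
6. 1616.327ms @ 33/7 + 146.939ms (3/7)
7. 1763.265ms @ 36/7 + 146.939ms (3/7)
8. 1910.204ms @ 39/7 + 146.939ms (3/7)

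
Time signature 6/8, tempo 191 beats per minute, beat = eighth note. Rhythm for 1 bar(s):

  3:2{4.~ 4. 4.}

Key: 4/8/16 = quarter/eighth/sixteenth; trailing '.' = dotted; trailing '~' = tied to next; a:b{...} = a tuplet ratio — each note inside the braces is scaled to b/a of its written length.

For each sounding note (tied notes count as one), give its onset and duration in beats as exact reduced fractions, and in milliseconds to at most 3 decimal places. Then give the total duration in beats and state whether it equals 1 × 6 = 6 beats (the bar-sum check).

1) 0.0ms=0b +1256.545ms=4b
2) 1256.545ms=4b +628.272ms=2b
Σ=6b of 6 (191bpm 6/8) — PASS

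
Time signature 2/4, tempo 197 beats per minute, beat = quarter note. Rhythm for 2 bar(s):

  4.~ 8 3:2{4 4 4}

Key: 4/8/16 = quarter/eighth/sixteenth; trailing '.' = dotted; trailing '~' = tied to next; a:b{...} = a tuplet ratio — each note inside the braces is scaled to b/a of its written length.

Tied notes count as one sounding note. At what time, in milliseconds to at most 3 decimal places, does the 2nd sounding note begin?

note 2 onset = 2b = 609.137ms

1. 0.0ms @ 0 + 609.137ms (2)
2. 609.137ms @ 2 + 203.046ms (2/3)
3. 812.183ms @ 8/3 + 203.046ms (2/3)
4. 1015.228ms @ 10/3 + 203.046ms (2/3)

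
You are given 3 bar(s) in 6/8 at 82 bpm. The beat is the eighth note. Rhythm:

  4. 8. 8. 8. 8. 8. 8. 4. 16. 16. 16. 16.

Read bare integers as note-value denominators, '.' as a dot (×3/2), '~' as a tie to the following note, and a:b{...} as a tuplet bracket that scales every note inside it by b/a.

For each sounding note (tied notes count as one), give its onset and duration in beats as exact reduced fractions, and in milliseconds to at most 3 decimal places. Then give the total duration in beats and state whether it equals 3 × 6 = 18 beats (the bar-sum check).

1) 0.0ms=0b +2195.122ms=3b
2) 2195.122ms=3b +1097.561ms=3/2b
3) 3292.683ms=9/2b +1097.561ms=3/2b
4) 4390.244ms=6b +1097.561ms=3/2b
5) 5487.805ms=15/2b +1097.561ms=3/2b
6) 6585.366ms=9b +1097.561ms=3/2b
7) 7682.927ms=21/2b +1097.561ms=3/2b
8) 8780.488ms=12b +2195.122ms=3b
9) 10975.61ms=15b +548.78ms=3/4b
10) 11524.39ms=63/4b +548.78ms=3/4b
11) 12073.171ms=33/2b +548.78ms=3/4b
12) 12621.951ms=69/4b +548.78ms=3/4b
Σ=18b of 18 (82bpm 6/8) — PASS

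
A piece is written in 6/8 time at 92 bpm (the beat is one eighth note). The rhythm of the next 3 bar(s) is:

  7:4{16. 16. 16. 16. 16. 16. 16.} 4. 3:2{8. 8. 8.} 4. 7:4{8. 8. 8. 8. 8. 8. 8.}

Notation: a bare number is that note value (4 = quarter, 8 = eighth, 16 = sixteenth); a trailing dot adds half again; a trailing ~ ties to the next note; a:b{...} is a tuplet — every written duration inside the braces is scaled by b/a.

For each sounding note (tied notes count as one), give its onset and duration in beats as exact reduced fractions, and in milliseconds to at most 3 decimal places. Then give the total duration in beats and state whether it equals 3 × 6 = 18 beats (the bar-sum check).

1) 0.0ms=0b +279.503ms=3/7b
2) 279.503ms=3/7b +279.503ms=3/7b
3) 559.006ms=6/7b +279.503ms=3/7b
4) 838.509ms=9/7b +279.503ms=3/7b
5) 1118.012ms=12/7b +279.503ms=3/7b
6) 1397.516ms=15/7b +279.503ms=3/7b
7) 1677.019ms=18/7b +279.503ms=3/7b
8) 1956.522ms=3b +1956.522ms=3b
9) 3913.043ms=6b +652.174ms=1b
10) 4565.217ms=7b +652.174ms=1b
11) 5217.391ms=8b +652.174ms=1b
12) 5869.565ms=9b +1956.522ms=3b
13) 7826.087ms=12b +559.006ms=6/7b
14) 8385.093ms=90/7b +559.006ms=6/7b
15) 8944.099ms=96/7b +559.006ms=6/7b
16) 9503.106ms=102/7b +559.006ms=6/7b
17) 10062.112ms=108/7b +559.006ms=6/7b
18) 10621.118ms=114/7b +559.006ms=6/7b
19) 11180.124ms=120/7b +559.006ms=6/7b
Σ=18b of 18 (92bpm 6/8) — PASS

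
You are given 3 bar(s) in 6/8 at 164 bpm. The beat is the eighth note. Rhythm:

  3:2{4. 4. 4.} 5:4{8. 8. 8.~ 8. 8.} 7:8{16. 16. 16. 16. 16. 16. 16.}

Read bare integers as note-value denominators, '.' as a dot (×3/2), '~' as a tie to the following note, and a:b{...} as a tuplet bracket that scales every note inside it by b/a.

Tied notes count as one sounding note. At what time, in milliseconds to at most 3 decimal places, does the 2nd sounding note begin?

1. 0.0ms @ 0 + 731.707ms (2)
2. 731.707ms @ 2 + 731.707ms (2)
3. 1463.415ms @ 4 + 731.707ms (2)
4. 2195.122ms @ 6 + 439.024ms (6/5)
5. 2634.146ms @ 36/5 + 439.024ms (6/5)
6. 3073.171ms @ 42/5 + 878.049ms (12/5)
7. 3951.22ms @ 54/5 + 439.024ms (6/5)
8. 4390.244ms @ 12 + 313.589ms (6/7)
9. 4703.833ms @ 90/7 + 313.589ms (6/7)
10. 5017.422ms @ 96/7 + 313.589ms (6/7)
11. 5331.01ms @ 102/7 + 313.589ms (6/7)
12. 5644.599ms @ 108/7 + 313.589ms (6/7)
13. 5958.188ms @ 114/7 + 313.589ms (6/7)
14. 6271.777ms @ 120/7 + 313.589ms (6/7)

note 2 onset = 2b = 731.707ms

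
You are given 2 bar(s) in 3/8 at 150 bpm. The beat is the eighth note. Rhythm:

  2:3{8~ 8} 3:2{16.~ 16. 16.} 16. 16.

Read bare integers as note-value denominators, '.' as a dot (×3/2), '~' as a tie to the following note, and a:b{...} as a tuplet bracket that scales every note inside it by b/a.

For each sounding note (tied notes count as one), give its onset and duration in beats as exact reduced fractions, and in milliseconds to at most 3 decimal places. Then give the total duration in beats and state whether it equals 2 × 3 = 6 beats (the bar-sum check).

1) 0.0ms=0b +1200.0ms=3b
2) 1200.0ms=3b +400.0ms=1b
3) 1600.0ms=4b +200.0ms=1/2b
4) 1800.0ms=9/2b +300.0ms=3/4b
5) 2100.0ms=21/4b +300.0ms=3/4b
Σ=6b of 6 (150bpm 3/8) — PASS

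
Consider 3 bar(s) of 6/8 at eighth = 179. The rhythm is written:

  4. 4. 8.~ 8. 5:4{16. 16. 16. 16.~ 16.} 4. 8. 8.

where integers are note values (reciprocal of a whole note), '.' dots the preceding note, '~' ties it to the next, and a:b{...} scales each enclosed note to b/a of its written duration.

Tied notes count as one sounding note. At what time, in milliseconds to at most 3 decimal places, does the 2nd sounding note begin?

note 2 onset = 3b = 1005.587ms

1. 0.0ms @ 0 + 1005.587ms (3)
2. 1005.587ms @ 3 + 1005.587ms (3)
3. 2011.173ms @ 6 + 1005.587ms (3)
4. 3016.76ms @ 9 + 201.117ms (3/5)
5. 3217.877ms @ 48/5 + 201.117ms (3/5)
6. 3418.994ms @ 51/5 + 201.117ms (3/5)
7. 3620.112ms @ 54/5 + 402.235ms (6/5)
8. 4022.346ms @ 12 + 1005.587ms (3)
9. 5027.933ms @ 15 + 502.793ms (3/2)
10. 5530.726ms @ 33/2 + 502.793ms (3/2)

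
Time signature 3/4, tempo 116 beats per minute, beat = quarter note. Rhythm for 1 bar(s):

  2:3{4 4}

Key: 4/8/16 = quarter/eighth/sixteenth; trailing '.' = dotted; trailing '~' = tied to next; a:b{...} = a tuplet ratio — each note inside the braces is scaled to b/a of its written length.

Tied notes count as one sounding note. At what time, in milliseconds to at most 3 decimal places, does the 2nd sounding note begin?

1. 0.0ms @ 0 + 775.862ms (3/2)
2. 775.862ms @ 3/2 + 775.862ms (3/2)

note 2 onset = 3/2b = 775.862ms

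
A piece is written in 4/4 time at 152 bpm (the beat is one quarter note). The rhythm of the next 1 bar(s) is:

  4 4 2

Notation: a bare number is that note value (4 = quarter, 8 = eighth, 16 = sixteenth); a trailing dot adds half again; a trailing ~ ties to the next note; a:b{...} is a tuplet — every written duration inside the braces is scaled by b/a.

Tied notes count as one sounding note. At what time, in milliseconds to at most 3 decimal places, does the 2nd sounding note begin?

1. 0.0ms @ 0 + 394.737ms (1)
2. 394.737ms @ 1 + 394.737ms (1)
3. 789.474ms @ 2 + 789.474ms (2)

note 2 onset = 1b = 394.737ms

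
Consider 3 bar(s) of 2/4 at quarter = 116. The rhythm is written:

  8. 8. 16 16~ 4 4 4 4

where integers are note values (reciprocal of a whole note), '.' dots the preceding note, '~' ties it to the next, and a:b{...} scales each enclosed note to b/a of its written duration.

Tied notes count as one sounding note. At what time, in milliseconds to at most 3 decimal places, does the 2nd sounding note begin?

note 2 onset = 3/4b = 387.931ms

1. 0.0ms @ 0 + 387.931ms (3/4)
2. 387.931ms @ 3/4 + 387.931ms (3/4)
3. 775.862ms @ 3/2 + 129.31ms (1/4)
4. 905.172ms @ 7/4 + 646.552ms (5/4)
5. 1551.724ms @ 3 + 517.241ms (1)
6. 2068.966ms @ 4 + 517.241ms (1)
7. 2586.207ms @ 5 + 517.241ms (1)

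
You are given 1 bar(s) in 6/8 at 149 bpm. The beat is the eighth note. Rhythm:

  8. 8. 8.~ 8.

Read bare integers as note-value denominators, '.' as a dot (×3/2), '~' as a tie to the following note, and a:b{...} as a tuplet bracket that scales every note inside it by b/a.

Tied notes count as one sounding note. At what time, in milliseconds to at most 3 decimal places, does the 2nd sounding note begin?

1. 0.0ms @ 0 + 604.027ms (3/2)
2. 604.027ms @ 3/2 + 604.027ms (3/2)
3. 1208.054ms @ 3 + 1208.054ms (3)

note 2 onset = 3/2b = 604.027ms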